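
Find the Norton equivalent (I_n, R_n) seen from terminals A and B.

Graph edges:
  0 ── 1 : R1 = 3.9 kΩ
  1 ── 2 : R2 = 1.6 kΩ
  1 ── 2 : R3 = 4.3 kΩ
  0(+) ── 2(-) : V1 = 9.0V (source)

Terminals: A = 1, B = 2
Find the Thévenin equivalent first; then I_n = V_th/R_th and R_n = R_th.
Step 1 — V_th is the open-circuit voltage V_A - V_B (nothing connected across the terminals).
Nodal analysis, taking node 2 as the 0 V reference.
Source V1 fixes V_0 = 9 V.
KCL at each unknown node (sum of currents leaving = 0; resistances in Ω):
  Node 1: (V_1 - 9)/3900 + (V_1 - 0)/1600 + (V_1 - 0)/4300 = 0
Collecting terms: 0.001114 × V_1 = 0.002308  =>  V_1 = 2.072 V
V_th = V_1 - V_2 = 2.072 - 0 = 2.072 V
Step 2 — R_th: zero the source — replace V1 by a short circuit (node 2 merges into node 0) — and find the resistance seen between A (node 1) and B (node 0).
Reduce the network between node 1 (A) and node 0 (B) by series/parallel combination:
  Rp1 = R1 ‖ R2 ‖ R3 (parallel, all between nodes 0 and 1) = 1/(1/3900 + 1/1600 + 1/4300) = 897.7 Ω
R_th = 897.7 Ω
I_n = V_th/R_th = 2.072/897.7 = 0.002308 A, and R_n = R_th = 897.7 Ω

Final answer: I_n = 0.002308 A, R_n = 897.7 Ω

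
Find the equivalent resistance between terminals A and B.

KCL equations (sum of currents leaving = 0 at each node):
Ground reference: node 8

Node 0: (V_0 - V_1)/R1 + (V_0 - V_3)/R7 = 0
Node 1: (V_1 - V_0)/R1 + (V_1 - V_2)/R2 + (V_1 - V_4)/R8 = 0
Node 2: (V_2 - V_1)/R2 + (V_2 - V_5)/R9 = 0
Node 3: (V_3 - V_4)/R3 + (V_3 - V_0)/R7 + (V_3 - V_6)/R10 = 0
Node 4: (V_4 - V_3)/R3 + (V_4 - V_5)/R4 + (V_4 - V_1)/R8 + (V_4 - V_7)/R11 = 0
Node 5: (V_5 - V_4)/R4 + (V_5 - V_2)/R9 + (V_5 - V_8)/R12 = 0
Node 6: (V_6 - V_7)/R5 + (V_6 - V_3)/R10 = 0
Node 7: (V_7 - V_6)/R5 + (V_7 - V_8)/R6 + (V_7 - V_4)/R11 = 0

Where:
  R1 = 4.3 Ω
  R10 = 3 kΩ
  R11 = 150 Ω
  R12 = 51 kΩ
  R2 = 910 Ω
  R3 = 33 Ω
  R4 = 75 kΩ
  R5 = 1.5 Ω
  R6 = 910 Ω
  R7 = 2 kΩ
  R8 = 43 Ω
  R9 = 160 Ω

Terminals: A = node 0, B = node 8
The network is not a plain series/parallel combination. Inject a 1 A test current into terminal A (node 0) and return it from terminal B (node 8); then R_eq = V_A / (1 A).
Nodal analysis, taking node 8 as the 0 V reference.
Current source I_test pushes 1 A into node 0 and draws it out of node 8.
KCL at each unknown node (sum of currents leaving = 0; resistances in Ω):
  Node 0: (V_0 - V_1)/4.3 + (V_0 - V_3)/2000 - 1 = 0
  Node 1: (V_1 - V_0)/4.3 + (V_1 - V_2)/910 + (V_1 - V_4)/43 = 0
  Node 2: (V_2 - V_1)/910 + (V_2 - V_5)/160 = 0
  Node 3: (V_3 - V_0)/2000 + (V_3 - V_4)/33 + (V_3 - V_6)/3000 = 0
  Node 4: (V_4 - V_1)/43 + (V_4 - V_3)/33 + (V_4 - V_5)/75000 + (V_4 - V_7)/150 = 0
  Node 5: (V_5 - V_2)/160 + (V_5 - V_4)/75000 + (V_5 - 0)/51000 = 0
  Node 6: (V_6 - V_3)/3000 + (V_6 - V_7)/1.5 = 0
  Node 7: (V_7 - V_4)/150 + (V_7 - V_6)/1.5 + (V_7 - 0)/910 = 0
Collecting terms (coefficients in siemens):
  0.2331·V_0 - 0.2326·V_1 - 0.0005·V_3 = 1
  0.2569·V_1 - 0.2326·V_0 - 0.001099·V_2 - 0.02326·V_4 = 0
  0.007349·V_2 - 0.001099·V_1 - 0.00625·V_5 = 0
  0.03114·V_3 - 0.0005·V_0 - 0.0303·V_4 - 0.0003333·V_6 = 0
  0.06024·V_4 - 0.02326·V_1 - 0.0303·V_3 - 0.00001333·V_5 - 0.006667·V_7 = 0
  0.006283·V_5 - 0.00625·V_2 - 0.00001333·V_4 = 0
  0.667·V_6 - 0.0003333·V_3 - 0.6667·V_7 = 0
  0.6744·V_7 - 0.006667·V_4 - 0.6667·V_6 = 0
Solving these 8 simultaneous equations (Gaussian elimination) gives:
  V_0 = 1077 V, V_1 = 1072 V, V_2 = 1053 V, V_3 = 1030 V
  V_4 = 1031 V, V_5 = 1050 V, V_6 = 891.3 V, V_7 = 891.3 V
R_eq = V_0 / 1 A = 1077 Ω = 1.077 kΩ

Final answer: 1.077 kΩ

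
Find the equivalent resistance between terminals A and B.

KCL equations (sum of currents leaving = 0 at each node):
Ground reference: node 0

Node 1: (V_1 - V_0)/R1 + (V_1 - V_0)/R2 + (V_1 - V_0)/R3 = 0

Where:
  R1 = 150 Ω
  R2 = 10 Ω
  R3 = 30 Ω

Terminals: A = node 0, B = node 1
Reduce the network between node 0 (A) and node 1 (B) by series/parallel combination:
  Rp1 = R1 ‖ R2 ‖ R3 (parallel, all between nodes 0 and 1) = 1/(1/150 + 1/10 + 1/30) = 7.143 Ω
R_eq = 7.143 Ω

Final answer: 7.143 Ω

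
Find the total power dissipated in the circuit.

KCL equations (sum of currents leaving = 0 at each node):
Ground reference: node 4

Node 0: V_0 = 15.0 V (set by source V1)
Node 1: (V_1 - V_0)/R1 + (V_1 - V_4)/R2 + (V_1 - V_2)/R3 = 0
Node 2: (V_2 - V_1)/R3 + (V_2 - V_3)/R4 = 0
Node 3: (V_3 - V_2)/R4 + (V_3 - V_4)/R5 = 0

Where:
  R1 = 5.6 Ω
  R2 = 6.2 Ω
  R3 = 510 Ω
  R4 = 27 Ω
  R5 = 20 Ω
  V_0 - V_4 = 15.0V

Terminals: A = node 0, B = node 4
Nodal analysis, taking node 4 as the 0 V reference.
Source V1 fixes V_0 = 15 V.
KCL at each unknown node (sum of currents leaving = 0; resistances in Ω):
  Node 1: (V_1 - 15)/5.6 + (V_1 - 0)/6.2 + (V_1 - V_2)/510 = 0
  Node 2: (V_2 - V_1)/510 + (V_2 - V_3)/27 = 0
  Node 3: (V_3 - V_2)/27 + (V_3 - 0)/20 = 0
Collecting terms (coefficients in siemens):
  0.3418·V_1 - 0.001961·V_2 = 2.679
  0.039·V_2 - 0.001961·V_1 - 0.03704·V_3 = 0
  0.08704·V_3 - 0.03704·V_2 = 0
Solving these 3 simultaneous equations (Gaussian elimination) gives:
  V_1 = 7.84 V, V_2 = 0.6615 V, V_3 = 0.2815 V
Power in each resistor, P = (ΔV)²/R:
  P_R1 = (15 - 7.84)²/5.6 = 9.155 W
  P_R2 = (7.84 - 0)²/6.2 = 9.914 W
  P_R3 = (7.84 - 0.6615)²/510 = 0.101 W
  P_R4 = (0.6615 - 0.2815)²/27 = 0.005349 W
  P_R5 = (0.2815 - 0)²/20 = 0.003962 W
P_total = P_R1 + P_R2 + P_R3 + P_R4 + P_R5 = 19.18 W

Final answer: 19.18 W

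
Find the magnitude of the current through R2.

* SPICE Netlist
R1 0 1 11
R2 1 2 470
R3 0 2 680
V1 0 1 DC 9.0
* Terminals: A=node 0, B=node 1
Nodal analysis, taking node 1 as the 0 V reference.
Source V1 fixes V_0 = 9 V.
KCL at each unknown node (sum of currents leaving = 0; resistances in Ω):
  Node 2: (V_2 - 0)/470 + (V_2 - 9)/680 = 0
Collecting terms: 0.003598 × V_2 = 0.01324  =>  V_2 = 3.678 V
I_R2 = (V_1 - V_2)/R2 = (0 - 3.678)/470 = -0.007826 A
|I_R2| = 0.007826 A

Final answer: |I_R2| = 0.007826 A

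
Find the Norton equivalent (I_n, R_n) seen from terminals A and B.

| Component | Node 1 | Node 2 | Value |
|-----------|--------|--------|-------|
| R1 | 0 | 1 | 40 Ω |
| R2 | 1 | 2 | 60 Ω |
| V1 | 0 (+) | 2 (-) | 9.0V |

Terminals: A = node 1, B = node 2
Find the Thévenin equivalent first; then I_n = V_th/R_th and R_n = R_th.
Step 1 — V_th is the open-circuit voltage V_A - V_B (nothing connected across the terminals).
Nodal analysis, taking node 2 as the 0 V reference.
Source V1 fixes V_0 = 9 V.
KCL at each unknown node (sum of currents leaving = 0; resistances in Ω):
  Node 1: (V_1 - 9)/40 + (V_1 - 0)/60 = 0
Collecting terms: 0.04167 × V_1 = 0.225  =>  V_1 = 5.4 V
V_th = V_1 - V_2 = 5.4 - 0 = 5.4 V
Step 2 — R_th: zero the source — replace V1 by a short circuit (node 2 merges into node 0) — and find the resistance seen between A (node 1) and B (node 0).
Reduce the network between node 1 (A) and node 0 (B) by series/parallel combination:
  Rp1 = R1 ‖ R2 (parallel, both between nodes 0 and 1) = 1/(1/40 + 1/60) = 24 Ω
R_th = 24 Ω
I_n = V_th/R_th = 5.4/24 = 0.225 A, and R_n = R_th = 24 Ω

Final answer: I_n = 0.225 A, R_n = 24 Ω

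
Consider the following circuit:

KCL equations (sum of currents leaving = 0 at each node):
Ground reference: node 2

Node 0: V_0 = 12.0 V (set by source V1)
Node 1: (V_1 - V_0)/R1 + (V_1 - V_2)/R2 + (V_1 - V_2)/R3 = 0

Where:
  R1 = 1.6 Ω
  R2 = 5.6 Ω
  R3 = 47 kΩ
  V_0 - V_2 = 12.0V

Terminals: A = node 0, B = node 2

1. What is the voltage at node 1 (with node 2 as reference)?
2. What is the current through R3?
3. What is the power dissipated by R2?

Nodal analysis, taking node 2 as the 0 V reference.
Source V1 fixes V_0 = 12 V.
KCL at each unknown node (sum of currents leaving = 0; resistances in Ω):
  Node 1: (V_1 - 12)/1.6 + (V_1 - 0)/5.6 + (V_1 - 0)/47000 = 0
Collecting terms: 0.8036 × V_1 = 7.5  =>  V_1 = 9.333 V
Part 1:
  Read off the nodal solution: V_1 = 9.333 V
Part 2:
  I_R3 = (V_1 - V_2)/R3 = (9.333 - 0)/47000 = 0.0001986 A
  Magnitude: I_R3 = 0.0001986 A
Part 3:
  I_R2 = (V_1 - V_2)/R2 = (9.333 - 0)/5.6 = 1.667 A
  P_R2 = I_R2² × R2 = (1.667)² × 5.6 = 15.55 W

Final answers:
1. V_1 = 9.333 V
2. I_R3 = 0.0001986 A
3. P_R2 = 15.55 W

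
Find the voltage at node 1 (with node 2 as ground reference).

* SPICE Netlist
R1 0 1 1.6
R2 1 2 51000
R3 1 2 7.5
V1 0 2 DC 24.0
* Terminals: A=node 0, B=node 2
Nodal analysis, taking node 2 as the 0 V reference.
Source V1 fixes V_0 = 24 V.
KCL at each unknown node (sum of currents leaving = 0; resistances in Ω):
  Node 1: (V_1 - 24)/1.6 + (V_1 - 0)/51000 + (V_1 - 0)/7.5 = 0
Collecting terms: 0.7584 × V_1 = 15  =>  V_1 = 19.78 V
The requested potential is V_1 = 19.78 V.

Final answer: V_1 = 19.78 V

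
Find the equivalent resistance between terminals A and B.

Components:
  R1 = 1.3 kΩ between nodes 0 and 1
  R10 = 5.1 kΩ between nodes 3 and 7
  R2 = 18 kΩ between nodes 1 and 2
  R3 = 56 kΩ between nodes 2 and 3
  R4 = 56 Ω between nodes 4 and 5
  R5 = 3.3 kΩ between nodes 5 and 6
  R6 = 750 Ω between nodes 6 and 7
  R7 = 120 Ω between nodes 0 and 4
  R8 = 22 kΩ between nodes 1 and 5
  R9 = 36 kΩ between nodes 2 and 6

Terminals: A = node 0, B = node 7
The network is not a plain series/parallel combination. Inject a 1 A test current into terminal A (node 0) and return it from terminal B (node 7); then R_eq = V_A / (1 A).
Nodal analysis, taking node 7 as the 0 V reference.
Current source I_test pushes 1 A into node 0 and draws it out of node 7.
KCL at each unknown node (sum of currents leaving = 0; resistances in Ω):
  Node 0: (V_0 - V_1)/1300 + (V_0 - V_4)/120 - 1 = 0
  Node 1: (V_1 - V_0)/1300 + (V_1 - V_2)/18000 + (V_1 - V_5)/22000 = 0
  Node 2: (V_2 - V_1)/18000 + (V_2 - V_3)/56000 + (V_2 - V_6)/36000 = 0
  Node 3: (V_3 - V_2)/56000 + (V_3 - 0)/5100 = 0
  Node 4: (V_4 - V_0)/120 + (V_4 - V_5)/56 = 0
  Node 5: (V_5 - V_1)/22000 + (V_5 - V_4)/56 + (V_5 - V_6)/3300 = 0
  Node 6: (V_6 - V_2)/36000 + (V_6 - V_5)/3300 + (V_6 - 0)/750 = 0
Collecting terms (coefficients in siemens):
  0.009103·V_0 - 0.0007692·V_1 - 0.008333·V_4 = 1
  0.0008702·V_1 - 0.0007692·V_0 - 0.00005556·V_2 - 0.00004545·V_5 = 0
  0.0001012·V_2 - 0.00005556·V_1 - 0.00001786·V_3 - 0.00002778·V_6 = 0
  0.0002139·V_3 - 0.00001786·V_2 = 0
  0.02619·V_4 - 0.008333·V_0 - 0.01786·V_5 = 0
  0.01821·V_5 - 0.00004545·V_1 - 0.01786·V_4 - 0.000303·V_6 = 0
  0.001664·V_6 - 0.00002778·V_2 - 0.000303·V_5 = 0
Solving these 7 simultaneous equations (Gaussian elimination) gives:
  V_0 = 3911 V, V_1 = 3801 V, V_2 = 2319 V, V_3 = 193.6 V
  V_4 = 3801 V, V_5 = 3750 V, V_6 = 721.5 V
R_eq = V_0 / 1 A = 3911 Ω = 3.911 kΩ

Final answer: 3.911 kΩ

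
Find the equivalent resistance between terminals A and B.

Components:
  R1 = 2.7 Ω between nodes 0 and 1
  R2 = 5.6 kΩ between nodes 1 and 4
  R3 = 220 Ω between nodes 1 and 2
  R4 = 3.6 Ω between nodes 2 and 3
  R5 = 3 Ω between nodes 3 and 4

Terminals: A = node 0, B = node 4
Reduce the network between node 0 (A) and node 4 (B) by series/parallel combination:
  Rs1 = R3 + R4 (series, joined only at node 2) = 220 + 3.6 = 223.6 Ω
  Rs2 = R5 + Rs1 (series, joined only at node 3) = 3 + 223.6 = 226.6 Ω
  Rp1 = R2 ‖ Rs2 (parallel, both between nodes 1 and 4) = 1/(1/5600 + 1/226.6) = 217.8 Ω
  Rs3 = R1 + Rp1 (series, joined only at node 1) = 2.7 + 217.8 = 220.5 Ω
R_eq = 220.5 Ω

Final answer: 220.5 Ω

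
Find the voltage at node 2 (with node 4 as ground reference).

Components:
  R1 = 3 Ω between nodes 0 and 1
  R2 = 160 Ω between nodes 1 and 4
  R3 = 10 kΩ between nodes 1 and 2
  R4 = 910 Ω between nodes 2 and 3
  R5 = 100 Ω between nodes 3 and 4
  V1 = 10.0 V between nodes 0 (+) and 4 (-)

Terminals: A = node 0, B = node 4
Nodal analysis, taking node 4 as the 0 V reference.
Source V1 fixes V_0 = 10 V.
KCL at each unknown node (sum of currents leaving = 0; resistances in Ω):
  Node 1: (V_1 - 10)/3 + (V_1 - 0)/160 + (V_1 - V_2)/10000 = 0
  Node 2: (V_2 - V_1)/10000 + (V_2 - V_3)/910 = 0
  Node 3: (V_3 - V_2)/910 + (V_3 - 0)/100 = 0
Collecting terms (coefficients in siemens):
  0.3397·V_1 - 0.0001·V_2 = 3.333
  0.001199·V_2 - 0.0001·V_1 - 0.001099·V_3 = 0
  0.0111·V_3 - 0.001099·V_2 = 0
Solving these 3 simultaneous equations (Gaussian elimination) gives:
  V_1 = 9.813 V, V_2 = 0.9002 V, V_3 = 0.08913 V
The requested potential is V_2 = 0.9002 V.

Final answer: V_2 = 0.9002 V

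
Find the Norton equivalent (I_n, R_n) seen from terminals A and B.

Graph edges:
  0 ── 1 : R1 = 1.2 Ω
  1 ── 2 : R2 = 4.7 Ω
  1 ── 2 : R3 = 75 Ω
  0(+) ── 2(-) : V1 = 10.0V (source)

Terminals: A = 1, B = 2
Find the Thévenin equivalent first; then I_n = V_th/R_th and R_n = R_th.
Step 1 — V_th is the open-circuit voltage V_A - V_B (nothing connected across the terminals).
Nodal analysis, taking node 2 as the 0 V reference.
Source V1 fixes V_0 = 10 V.
KCL at each unknown node (sum of currents leaving = 0; resistances in Ω):
  Node 1: (V_1 - 10)/1.2 + (V_1 - 0)/4.7 + (V_1 - 0)/75 = 0
Collecting terms: 1.059 × V_1 = 8.333  =>  V_1 = 7.866 V
V_th = V_1 - V_2 = 7.866 - 0 = 7.866 V
Step 2 — R_th: zero the source — replace V1 by a short circuit (node 2 merges into node 0) — and find the resistance seen between A (node 1) and B (node 0).
Reduce the network between node 1 (A) and node 0 (B) by series/parallel combination:
  Rp1 = R1 ‖ R2 ‖ R3 (parallel, all between nodes 0 and 1) = 1/(1/1.2 + 1/4.7 + 1/75) = 0.9439 Ω
R_th = 0.9439 Ω
I_n = V_th/R_th = 7.866/0.9439 = 8.333 A, and R_n = R_th = 0.9439 Ω

Final answer: I_n = 8.333 A, R_n = 0.9439 Ω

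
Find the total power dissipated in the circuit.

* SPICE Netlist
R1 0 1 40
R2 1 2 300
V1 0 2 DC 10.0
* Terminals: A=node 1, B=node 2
Nodal analysis, taking node 2 as the 0 V reference.
Source V1 fixes V_0 = 10 V.
KCL at each unknown node (sum of currents leaving = 0; resistances in Ω):
  Node 1: (V_1 - 10)/40 + (V_1 - 0)/300 = 0
Collecting terms: 0.02833 × V_1 = 0.25  =>  V_1 = 8.824 V
Power in each resistor, P = (ΔV)²/R:
  P_R1 = (10 - 8.824)²/40 = 0.0346 W
  P_R2 = (8.824 - 0)²/300 = 0.2595 W
P_total = P_R1 + P_R2 = 0.2941 W

Final answer: 0.2941 W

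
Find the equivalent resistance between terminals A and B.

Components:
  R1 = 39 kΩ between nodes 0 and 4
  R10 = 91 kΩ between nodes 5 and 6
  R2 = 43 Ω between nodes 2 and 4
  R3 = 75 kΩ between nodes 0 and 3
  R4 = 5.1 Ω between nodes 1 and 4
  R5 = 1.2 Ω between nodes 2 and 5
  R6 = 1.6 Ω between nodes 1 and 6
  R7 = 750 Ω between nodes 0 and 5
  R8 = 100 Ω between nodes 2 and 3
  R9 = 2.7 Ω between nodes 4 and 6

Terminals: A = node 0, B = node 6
The network is not a plain series/parallel combination. Inject a 1 A test current into terminal A (node 0) and return it from terminal B (node 6); then R_eq = V_A / (1 A).
Nodal analysis, taking node 6 as the 0 V reference.
Current source I_test pushes 1 A into node 0 and draws it out of node 6.
KCL at each unknown node (sum of currents leaving = 0; resistances in Ω):
  Node 0: (V_0 - V_4)/39000 + (V_0 - V_3)/75000 + (V_0 - V_5)/750 - 1 = 0
  Node 1: (V_1 - V_4)/5.1 + (V_1 - 0)/1.6 = 0
  Node 2: (V_2 - V_4)/43 + (V_2 - V_5)/1.2 + (V_2 - V_3)/100 = 0
  Node 3: (V_3 - V_0)/75000 + (V_3 - V_2)/100 = 0
  Node 4: (V_4 - V_0)/39000 + (V_4 - V_1)/5.1 + (V_4 - V_2)/43 + (V_4 - 0)/2.7 = 0
  Node 5: (V_5 - V_0)/750 + (V_5 - V_2)/1.2 + (V_5 - 0)/91000 = 0
Collecting terms (coefficients in siemens):
  0.001372·V_0 - 0.00001333·V_3 - 0.00002564·V_4 - 0.001333·V_5 = 1
  0.8211·V_1 - 0.1961·V_4 = 0
  0.8666·V_2 - 0.01·V_3 - 0.02326·V_4 - 0.8333·V_5 = 0
  0.01001·V_3 - 0.00001333·V_0 - 0.01·V_2 = 0
  0.5897·V_4 - 0.00002564·V_0 - 0.1961·V_1 - 0.02326·V_2 = 0
  0.8347·V_5 - 0.001333·V_0 - 0.8333·V_2 = 0
Solving these 6 simultaneous equations (Gaussian elimination) gives:
  V_0 = 773.1 V, V_1 = 0.4593 V, V_2 = 44.05 V, V_3 = 45.02 V
  V_4 = 1.924 V, V_5 = 45.22 V
R_eq = V_0 / 1 A = 773.1 Ω

Final answer: 773.1 Ω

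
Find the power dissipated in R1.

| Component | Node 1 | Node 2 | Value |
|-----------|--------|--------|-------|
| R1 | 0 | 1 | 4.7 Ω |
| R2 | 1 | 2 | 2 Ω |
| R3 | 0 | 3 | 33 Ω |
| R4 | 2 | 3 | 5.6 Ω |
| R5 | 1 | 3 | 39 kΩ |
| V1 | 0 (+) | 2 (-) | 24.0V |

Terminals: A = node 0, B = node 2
Nodal analysis, taking node 2 as the 0 V reference.
Source V1 fixes V_0 = 24 V.
KCL at each unknown node (sum of currents leaving = 0; resistances in Ω):
  Node 1: (V_1 - 24)/4.7 + (V_1 - 0)/2 + (V_1 - V_3)/39000 = 0
  Node 3: (V_3 - 24)/33 + (V_3 - 0)/5.6 + (V_3 - V_1)/39000 = 0
Collecting terms (coefficients in siemens):
  0.7128·V_1 - 0.00002564·V_3 = 5.106
  0.2089·V_3 - 0.00002564·V_1 = 0.7273
Determinant D = (0.7128)(0.2089) - (-0.00002564)(-0.00002564) = 0.1489
V_1 = [(5.106)(0.2089) - (-0.00002564)(0.7273)]/D = 7.164 V
V_3 = [(0.7128)(0.7273) - (5.106)(-0.00002564)]/D = 3.482 V
I_R1 = (V_0 - V_1)/R1 = (24 - 7.164)/4.7 = 3.582 A
P_R1 = I_R1² × R1 = (3.582)² × 4.7 = 60.31 W

Final answer: 60.31 W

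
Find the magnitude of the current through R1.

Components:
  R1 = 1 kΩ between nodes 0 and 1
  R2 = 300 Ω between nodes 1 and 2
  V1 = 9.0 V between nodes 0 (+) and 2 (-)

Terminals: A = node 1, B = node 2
Nodal analysis, taking node 2 as the 0 V reference.
Source V1 fixes V_0 = 9 V.
KCL at each unknown node (sum of currents leaving = 0; resistances in Ω):
  Node 1: (V_1 - 9)/1000 + (V_1 - 0)/300 = 0
Collecting terms: 0.004333 × V_1 = 0.009  =>  V_1 = 2.077 V
I_R1 = (V_0 - V_1)/R1 = (9 - 2.077)/1000 = 0.006923 A
|I_R1| = 0.006923 A

Final answer: |I_R1| = 0.006923 A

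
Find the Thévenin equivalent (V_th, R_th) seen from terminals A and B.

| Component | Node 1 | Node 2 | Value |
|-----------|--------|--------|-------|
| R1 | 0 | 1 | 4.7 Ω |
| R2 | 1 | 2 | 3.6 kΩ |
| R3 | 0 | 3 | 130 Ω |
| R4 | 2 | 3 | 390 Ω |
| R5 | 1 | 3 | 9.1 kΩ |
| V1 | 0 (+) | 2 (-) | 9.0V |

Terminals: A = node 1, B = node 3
Step 1 — V_th is the open-circuit voltage V_A - V_B (nothing connected across the terminals).
Nodal analysis, taking node 2 as the 0 V reference.
Source V1 fixes V_0 = 9 V.
KCL at each unknown node (sum of currents leaving = 0; resistances in Ω):
  Node 1: (V_1 - 9)/4.7 + (V_1 - 0)/3600 + (V_1 - V_3)/9100 = 0
  Node 3: (V_3 - 9)/130 + (V_3 - 0)/390 + (V_3 - V_1)/9100 = 0
Collecting terms (coefficients in siemens):
  0.2132·V_1 - 0.0001099·V_3 = 1.915
  0.01037·V_3 - 0.0001099·V_1 = 0.06923
Determinant D = (0.2132)(0.01037) - (-0.0001099)(-0.0001099) = 0.00221
V_1 = [(1.915)(0.01037) - (-0.0001099)(0.06923)]/D = 8.987 V
V_3 = [(0.2132)(0.06923) - (1.915)(-0.0001099)]/D = 6.774 V
V_th = V_1 - V_3 = 8.987 - 6.774 = 2.213 V
Step 2 — R_th: zero the source — replace V1 by a short circuit (node 2 merges into node 0) — and find the resistance seen between A (node 1) and B (node 3).
Reduce the network between node 1 (A) and node 3 (B) by series/parallel combination:
  Rp1 = R1 ‖ R2 (parallel, both between nodes 0 and 1) = 1/(1/4.7 + 1/3600) = 4.694 Ω
  Rp2 = R3 ‖ R4 (parallel, both between nodes 0 and 3) = 1/(1/130 + 1/390) = 97.5 Ω
  Rs1 = Rp1 + Rp2 (series, joined only at node 0) = 4.694 + 97.5 = 102.2 Ω
  Rp3 = R5 ‖ Rs1 (parallel, both between nodes 1 and 3) = 1/(1/9100 + 1/102.2) = 101.1 Ω
R_th = 101.1 Ω

Final answer: V_th = 2.213 V, R_th = 101.1 Ω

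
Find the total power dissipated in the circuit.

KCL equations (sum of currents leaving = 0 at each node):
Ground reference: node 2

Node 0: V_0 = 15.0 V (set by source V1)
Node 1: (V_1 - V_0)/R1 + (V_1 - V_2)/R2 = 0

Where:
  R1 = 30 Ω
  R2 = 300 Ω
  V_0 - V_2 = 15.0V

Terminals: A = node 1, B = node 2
Nodal analysis, taking node 2 as the 0 V reference.
Source V1 fixes V_0 = 15 V.
KCL at each unknown node (sum of currents leaving = 0; resistances in Ω):
  Node 1: (V_1 - 15)/30 + (V_1 - 0)/300 = 0
Collecting terms: 0.03667 × V_1 = 0.5  =>  V_1 = 13.64 V
Power in each resistor, P = (ΔV)²/R:
  P_R1 = (15 - 13.64)²/30 = 0.06198 W
  P_R2 = (13.64 - 0)²/300 = 0.6198 W
P_total = P_R1 + P_R2 = 0.6818 W

Final answer: 0.6818 W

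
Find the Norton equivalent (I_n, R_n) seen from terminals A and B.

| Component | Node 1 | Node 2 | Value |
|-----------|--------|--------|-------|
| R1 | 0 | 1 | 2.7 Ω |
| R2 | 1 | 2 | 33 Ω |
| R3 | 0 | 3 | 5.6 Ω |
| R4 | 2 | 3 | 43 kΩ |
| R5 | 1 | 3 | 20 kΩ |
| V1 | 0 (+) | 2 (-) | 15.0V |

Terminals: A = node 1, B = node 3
Find the Thévenin equivalent first; then I_n = V_th/R_th and R_n = R_th.
Step 1 — V_th is the open-circuit voltage V_A - V_B (nothing connected across the terminals).
Nodal analysis, taking node 2 as the 0 V reference.
Source V1 fixes V_0 = 15 V.
KCL at each unknown node (sum of currents leaving = 0; resistances in Ω):
  Node 1: (V_1 - 15)/2.7 + (V_1 - 0)/33 + (V_1 - V_3)/20000 = 0
  Node 3: (V_3 - 15)/5.6 + (V_3 - 0)/43000 + (V_3 - V_1)/20000 = 0
Collecting terms (coefficients in siemens):
  0.4007·V_1 - 0.00005·V_3 = 5.556
  0.1786·V_3 - 0.00005·V_1 = 2.679
Determinant D = (0.4007)(0.1786) - (-0.00005)(-0.00005) = 0.07159
V_1 = [(5.556)(0.1786) - (-0.00005)(2.679)]/D = 13.87 V
V_3 = [(0.4007)(2.679) - (5.556)(-0.00005)]/D = 15 V
V_th = V_1 - V_3 = 13.87 - 15 = -1.132 V
Step 2 — R_th: zero the source — replace V1 by a short circuit (node 2 merges into node 0) — and find the resistance seen between A (node 1) and B (node 3).
Reduce the network between node 1 (A) and node 3 (B) by series/parallel combination:
  Rp1 = R1 ‖ R2 (parallel, both between nodes 0 and 1) = 1/(1/2.7 + 1/33) = 2.496 Ω
  Rp2 = R3 ‖ R4 (parallel, both between nodes 0 and 3) = 1/(1/5.6 + 1/43000) = 5.599 Ω
  Rs1 = Rp1 + Rp2 (series, joined only at node 0) = 2.496 + 5.599 = 8.095 Ω
  Rp3 = R5 ‖ Rs1 (parallel, both between nodes 1 and 3) = 1/(1/20000 + 1/8.095) = 8.092 Ω
R_th = 8.092 Ω
I_n = V_th/R_th = -1.132/8.092 = -0.1399 A, and R_n = R_th = 8.092 Ω

Final answer: I_n = -0.1399 A, R_n = 8.092 Ω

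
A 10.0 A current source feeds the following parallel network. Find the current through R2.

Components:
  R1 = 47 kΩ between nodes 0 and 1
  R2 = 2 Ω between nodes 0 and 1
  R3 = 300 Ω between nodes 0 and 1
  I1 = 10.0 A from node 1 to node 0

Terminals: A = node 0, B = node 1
All resistors sit directly between nodes 0 and 1, so they are in parallel and share one voltage V; the full source current 10 A splits among them.
1/R_par = 1/47000 + 1/2 + 1/300 = 0.5034 S  =>  R_par = 1.987 Ω
V = I × R_par = 10 × 1.987 = 19.87 V
I_R2 = V/R2 = 19.87/2 = 9.933 A

Final answer: 9.933 A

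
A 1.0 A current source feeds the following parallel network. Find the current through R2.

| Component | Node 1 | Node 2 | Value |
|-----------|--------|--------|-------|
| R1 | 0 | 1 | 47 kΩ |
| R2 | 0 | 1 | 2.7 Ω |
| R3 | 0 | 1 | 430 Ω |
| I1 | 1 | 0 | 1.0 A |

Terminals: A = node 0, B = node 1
All resistors sit directly between nodes 0 and 1, so they are in parallel and share one voltage V; the full source current 1 A splits among them.
1/R_par = 1/47000 + 1/2.7 + 1/430 = 0.3727 S  =>  R_par = 2.683 Ω
V = I × R_par = 1 × 2.683 = 2.683 V
I_R2 = V/R2 = 2.683/2.7 = 0.9937 A

Final answer: 0.9937 A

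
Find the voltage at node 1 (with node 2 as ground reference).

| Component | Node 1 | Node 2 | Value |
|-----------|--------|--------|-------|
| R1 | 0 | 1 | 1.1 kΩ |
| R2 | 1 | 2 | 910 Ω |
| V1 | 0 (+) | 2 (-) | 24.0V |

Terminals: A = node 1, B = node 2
Nodal analysis, taking node 2 as the 0 V reference.
Source V1 fixes V_0 = 24 V.
KCL at each unknown node (sum of currents leaving = 0; resistances in Ω):
  Node 1: (V_1 - 24)/1100 + (V_1 - 0)/910 = 0
Collecting terms: 0.002008 × V_1 = 0.02182  =>  V_1 = 10.87 V
The requested potential is V_1 = 10.87 V.

Final answer: V_1 = 10.87 V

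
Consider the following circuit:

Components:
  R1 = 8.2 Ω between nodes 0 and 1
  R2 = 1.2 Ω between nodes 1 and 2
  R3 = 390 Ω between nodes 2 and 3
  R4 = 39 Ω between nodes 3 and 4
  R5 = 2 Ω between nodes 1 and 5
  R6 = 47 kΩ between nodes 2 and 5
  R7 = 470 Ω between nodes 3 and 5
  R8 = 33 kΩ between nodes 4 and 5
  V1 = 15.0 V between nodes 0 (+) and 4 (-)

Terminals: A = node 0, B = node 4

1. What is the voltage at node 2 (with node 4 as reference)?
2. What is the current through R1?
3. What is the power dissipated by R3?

Nodal analysis, taking node 4 as the 0 V reference.
Source V1 fixes V_0 = 15 V.
KCL at each unknown node (sum of currents leaving = 0; resistances in Ω):
  Node 1: (V_1 - 15)/8.2 + (V_1 - V_2)/1.2 + (V_1 - V_5)/2 = 0
  Node 2: (V_2 - V_1)/1.2 + (V_2 - V_3)/390 + (V_2 - V_5)/47000 = 0
  Node 3: (V_3 - V_2)/390 + (V_3 - 0)/39 + (V_3 - V_5)/470 = 0
  Node 5: (V_5 - V_1)/2 + (V_5 - V_2)/47000 + (V_5 - V_3)/470 + (V_5 - 0)/33000 = 0
Collecting terms (coefficients in siemens):
  1.455·V_1 - 0.8333·V_2 - 0.5·V_5 = 1.829
  0.8359·V_2 - 0.8333·V_1 - 0.002564·V_3 - 0.00002128·V_5 = 0
  0.03033·V_3 - 0.002564·V_2 - 0.002128·V_5 = 0
  0.5022·V_5 - 0.5·V_1 - 0.00002128·V_2 - 0.002128·V_3 = 0
Solving these 4 simultaneous equations (Gaussian elimination) gives:
  V_1 = 14.53 V, V_2 = 14.49 V, V_3 = 2.24 V, V_5 = 14.47 V
Part 1:
  Read off the nodal solution: V_2 = 14.49 V
Part 2:
  I_R1 = (V_0 - V_1)/R1 = (15 - 14.53)/8.2 = 0.05787 A
  Magnitude: I_R1 = 0.05787 A
Part 3:
  I_R3 = (V_2 - V_3)/R3 = (14.49 - 2.24)/390 = 0.0314 A
  P_R3 = I_R3² × R3 = (0.0314)² × 390 = 0.3846 W

Final answers:
1. V_2 = 14.49 V
2. I_R1 = 0.05787 A
3. P_R3 = 0.3846 W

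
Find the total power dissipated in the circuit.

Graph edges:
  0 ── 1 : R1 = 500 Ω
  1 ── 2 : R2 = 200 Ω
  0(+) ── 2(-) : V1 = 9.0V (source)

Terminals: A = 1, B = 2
Nodal analysis, taking node 2 as the 0 V reference.
Source V1 fixes V_0 = 9 V.
KCL at each unknown node (sum of currents leaving = 0; resistances in Ω):
  Node 1: (V_1 - 9)/500 + (V_1 - 0)/200 = 0
Collecting terms: 0.007 × V_1 = 0.018  =>  V_1 = 2.571 V
Power in each resistor, P = (ΔV)²/R:
  P_R1 = (9 - 2.571)²/500 = 0.08265 W
  P_R2 = (2.571 - 0)²/200 = 0.03306 W
P_total = P_R1 + P_R2 = 0.1157 W

Final answer: 0.1157 W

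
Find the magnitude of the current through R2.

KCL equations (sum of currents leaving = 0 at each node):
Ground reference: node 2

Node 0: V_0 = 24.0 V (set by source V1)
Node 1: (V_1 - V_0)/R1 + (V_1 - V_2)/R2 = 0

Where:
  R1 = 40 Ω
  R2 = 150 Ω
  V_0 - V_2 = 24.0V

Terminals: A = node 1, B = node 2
Nodal analysis, taking node 2 as the 0 V reference.
Source V1 fixes V_0 = 24 V.
KCL at each unknown node (sum of currents leaving = 0; resistances in Ω):
  Node 1: (V_1 - 24)/40 + (V_1 - 0)/150 = 0
Collecting terms: 0.03167 × V_1 = 0.6  =>  V_1 = 18.95 V
I_R2 = (V_1 - V_2)/R2 = (18.95 - 0)/150 = 0.1263 A
|I_R2| = 0.1263 A

Final answer: |I_R2| = 0.1263 A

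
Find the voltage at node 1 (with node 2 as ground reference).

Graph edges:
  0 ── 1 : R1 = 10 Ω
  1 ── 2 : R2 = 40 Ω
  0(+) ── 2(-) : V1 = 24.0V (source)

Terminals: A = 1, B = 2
Nodal analysis, taking node 2 as the 0 V reference.
Source V1 fixes V_0 = 24 V.
KCL at each unknown node (sum of currents leaving = 0; resistances in Ω):
  Node 1: (V_1 - 24)/10 + (V_1 - 0)/40 = 0
Collecting terms: 0.125 × V_1 = 2.4  =>  V_1 = 19.2 V
The requested potential is V_1 = 19.2 V.

Final answer: V_1 = 19.2 V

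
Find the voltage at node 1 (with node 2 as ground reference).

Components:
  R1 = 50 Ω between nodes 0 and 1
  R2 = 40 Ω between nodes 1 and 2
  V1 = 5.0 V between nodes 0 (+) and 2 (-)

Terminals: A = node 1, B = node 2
Nodal analysis, taking node 2 as the 0 V reference.
Source V1 fixes V_0 = 5 V.
KCL at each unknown node (sum of currents leaving = 0; resistances in Ω):
  Node 1: (V_1 - 5)/50 + (V_1 - 0)/40 = 0
Collecting terms: 0.045 × V_1 = 0.1  =>  V_1 = 2.222 V
The requested potential is V_1 = 2.222 V.

Final answer: V_1 = 2.222 V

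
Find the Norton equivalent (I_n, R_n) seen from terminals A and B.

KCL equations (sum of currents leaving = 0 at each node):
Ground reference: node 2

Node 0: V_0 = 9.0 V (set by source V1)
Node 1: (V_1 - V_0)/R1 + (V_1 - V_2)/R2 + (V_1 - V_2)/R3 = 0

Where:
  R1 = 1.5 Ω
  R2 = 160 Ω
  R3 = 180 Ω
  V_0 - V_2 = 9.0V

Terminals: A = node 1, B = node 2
Find the Thévenin equivalent first; then I_n = V_th/R_th and R_n = R_th.
Step 1 — V_th is the open-circuit voltage V_A - V_B (nothing connected across the terminals).
Nodal analysis, taking node 2 as the 0 V reference.
Source V1 fixes V_0 = 9 V.
KCL at each unknown node (sum of currents leaving = 0; resistances in Ω):
  Node 1: (V_1 - 9)/1.5 + (V_1 - 0)/160 + (V_1 - 0)/180 = 0
Collecting terms: 0.6785 × V_1 = 6  =>  V_1 = 8.843 V
V_th = V_1 - V_2 = 8.843 - 0 = 8.843 V
Step 2 — R_th: zero the source — replace V1 by a short circuit (node 2 merges into node 0) — and find the resistance seen between A (node 1) and B (node 0).
Reduce the network between node 1 (A) and node 0 (B) by series/parallel combination:
  Rp1 = R1 ‖ R2 ‖ R3 (parallel, all between nodes 0 and 1) = 1/(1/1.5 + 1/160 + 1/180) = 1.474 Ω
R_th = 1.474 Ω
I_n = V_th/R_th = 8.843/1.474 = 6 A, and R_n = R_th = 1.474 Ω

Final answer: I_n = 6 A, R_n = 1.474 Ω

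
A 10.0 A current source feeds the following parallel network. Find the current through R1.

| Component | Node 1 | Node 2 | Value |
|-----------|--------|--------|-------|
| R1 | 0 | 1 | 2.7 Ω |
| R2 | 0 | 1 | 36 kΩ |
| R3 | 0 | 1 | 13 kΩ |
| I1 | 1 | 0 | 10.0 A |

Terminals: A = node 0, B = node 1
All resistors sit directly between nodes 0 and 1, so they are in parallel and share one voltage V; the full source current 10 A splits among them.
1/R_par = 1/2.7 + 1/36000 + 1/13000 = 0.3705 S  =>  R_par = 2.699 Ω
V = I × R_par = 10 × 2.699 = 26.99 V
I_R1 = V/R1 = 26.99/2.7 = 9.997 A

Final answer: 9.997 A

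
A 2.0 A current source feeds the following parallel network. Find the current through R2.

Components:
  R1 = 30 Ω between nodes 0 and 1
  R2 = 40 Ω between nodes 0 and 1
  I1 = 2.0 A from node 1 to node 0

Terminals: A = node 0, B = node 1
All resistors sit directly between nodes 0 and 1, so they are in parallel and share one voltage V; the full source current 2 A splits among them.
1/R_par = 1/30 + 1/40 = 0.05833 S  =>  R_par = 17.14 Ω
V = I × R_par = 2 × 17.14 = 34.29 V
I_R2 = V/R2 = 34.29/40 = 0.8571 A

Final answer: 0.8571 A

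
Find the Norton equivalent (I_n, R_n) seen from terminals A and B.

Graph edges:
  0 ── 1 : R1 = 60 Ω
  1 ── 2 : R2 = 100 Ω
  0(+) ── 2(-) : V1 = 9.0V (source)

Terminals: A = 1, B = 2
Find the Thévenin equivalent first; then I_n = V_th/R_th and R_n = R_th.
Step 1 — V_th is the open-circuit voltage V_A - V_B (nothing connected across the terminals).
Nodal analysis, taking node 2 as the 0 V reference.
Source V1 fixes V_0 = 9 V.
KCL at each unknown node (sum of currents leaving = 0; resistances in Ω):
  Node 1: (V_1 - 9)/60 + (V_1 - 0)/100 = 0
Collecting terms: 0.02667 × V_1 = 0.15  =>  V_1 = 5.625 V
V_th = V_1 - V_2 = 5.625 - 0 = 5.625 V
Step 2 — R_th: zero the source — replace V1 by a short circuit (node 2 merges into node 0) — and find the resistance seen between A (node 1) and B (node 0).
Reduce the network between node 1 (A) and node 0 (B) by series/parallel combination:
  Rp1 = R1 ‖ R2 (parallel, both between nodes 0 and 1) = 1/(1/60 + 1/100) = 37.5 Ω
R_th = 37.5 Ω
I_n = V_th/R_th = 5.625/37.5 = 0.15 A, and R_n = R_th = 37.5 Ω

Final answer: I_n = 0.15 A, R_n = 37.5 Ω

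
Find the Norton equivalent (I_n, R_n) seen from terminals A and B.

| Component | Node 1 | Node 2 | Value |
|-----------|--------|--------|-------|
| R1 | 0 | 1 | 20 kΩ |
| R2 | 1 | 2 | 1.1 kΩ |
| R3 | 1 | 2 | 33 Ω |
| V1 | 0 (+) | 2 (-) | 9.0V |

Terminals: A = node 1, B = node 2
Find the Thévenin equivalent first; then I_n = V_th/R_th and R_n = R_th.
Step 1 — V_th is the open-circuit voltage V_A - V_B (nothing connected across the terminals).
Nodal analysis, taking node 2 as the 0 V reference.
Source V1 fixes V_0 = 9 V.
KCL at each unknown node (sum of currents leaving = 0; resistances in Ω):
  Node 1: (V_1 - 9)/20000 + (V_1 - 0)/1100 + (V_1 - 0)/33 = 0
Collecting terms: 0.03126 × V_1 = 0.00045  =>  V_1 = 0.01439 V
V_th = V_1 - V_2 = 0.01439 - 0 = 0.01439 V
Step 2 — R_th: zero the source — replace V1 by a short circuit (node 2 merges into node 0) — and find the resistance seen between A (node 1) and B (node 0).
Reduce the network between node 1 (A) and node 0 (B) by series/parallel combination:
  Rp1 = R1 ‖ R2 ‖ R3 (parallel, all between nodes 0 and 1) = 1/(1/20000 + 1/1100 + 1/33) = 31.99 Ω
R_th = 31.99 Ω
I_n = V_th/R_th = 0.01439/31.99 = 0.00045 A, and R_n = R_th = 31.99 Ω

Final answer: I_n = 0.00045 A, R_n = 31.99 Ω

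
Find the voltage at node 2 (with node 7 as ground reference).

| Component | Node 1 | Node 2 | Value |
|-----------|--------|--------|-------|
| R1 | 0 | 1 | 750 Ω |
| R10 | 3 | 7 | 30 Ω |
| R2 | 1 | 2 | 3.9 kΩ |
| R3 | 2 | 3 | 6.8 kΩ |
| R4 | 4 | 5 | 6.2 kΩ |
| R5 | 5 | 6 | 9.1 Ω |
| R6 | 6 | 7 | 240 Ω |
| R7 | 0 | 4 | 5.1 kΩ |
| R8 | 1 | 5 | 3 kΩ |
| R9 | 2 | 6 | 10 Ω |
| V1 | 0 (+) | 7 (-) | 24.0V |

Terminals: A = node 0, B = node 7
Nodal analysis, taking node 7 as the 0 V reference.
Source V1 fixes V_0 = 24 V.
KCL at each unknown node (sum of currents leaving = 0; resistances in Ω):
  Node 1: (V_1 - 24)/750 + (V_1 - V_2)/3900 + (V_1 - V_5)/3000 = 0
  Node 2: (V_2 - V_1)/3900 + (V_2 - V_3)/6800 + (V_2 - V_6)/10 = 0
  Node 3: (V_3 - V_2)/6800 + (V_3 - 0)/30 = 0
  Node 4: (V_4 - V_5)/6200 + (V_4 - 24)/5100 = 0
  Node 5: (V_5 - V_4)/6200 + (V_5 - V_6)/9.1 + (V_5 - V_1)/3000 = 0
  Node 6: (V_6 - V_5)/9.1 + (V_6 - 0)/240 + (V_6 - V_2)/10 = 0
Collecting terms (coefficients in siemens):
  0.001923·V_1 - 0.0002564·V_2 - 0.0003333·V_5 = 0.032
  0.1004·V_2 - 0.0002564·V_1 - 0.0001471·V_3 - 0.1·V_6 = 0
  0.03348·V_3 - 0.0001471·V_2 = 0
  0.0003574·V_4 - 0.0001613·V_5 = 0.004706
  0.1104·V_5 - 0.0003333·V_1 - 0.0001613·V_4 - 0.1099·V_6 = 0
  0.2141·V_6 - 0.1·V_2 - 0.1099·V_5 = 0
Solving these 6 simultaneous equations (Gaussian elimination) gives:
  V_1 = 17.41 V, V_2 = 2.51 V, V_3 = 0.01102 V, V_4 = 14.31 V
  V_5 = 2.537 V, V_6 = 2.475 V
The requested potential is V_2 = 2.51 V.

Final answer: V_2 = 2.51 V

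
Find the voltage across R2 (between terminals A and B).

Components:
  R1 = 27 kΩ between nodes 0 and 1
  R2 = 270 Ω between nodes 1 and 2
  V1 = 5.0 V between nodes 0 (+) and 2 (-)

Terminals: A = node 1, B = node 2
R1 and R2 are in series across V1 (node 0 → node 1 → node 2), and the output A–B is taken across R2, so this is a voltage divider.
Series current: I = V1/(R1 + R2) = 5/(27000 + 270) = 5/27270 = 0.0001834 A
V_R2 = I × R2 = V1 × R2/(R1 + R2) = 5 × 270/27270 = 0.0495 V

Final answer: 0.0495 V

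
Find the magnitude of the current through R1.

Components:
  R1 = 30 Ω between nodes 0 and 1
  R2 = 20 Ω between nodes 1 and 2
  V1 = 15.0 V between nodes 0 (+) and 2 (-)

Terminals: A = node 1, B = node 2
Nodal analysis, taking node 2 as the 0 V reference.
Source V1 fixes V_0 = 15 V.
KCL at each unknown node (sum of currents leaving = 0; resistances in Ω):
  Node 1: (V_1 - 15)/30 + (V_1 - 0)/20 = 0
Collecting terms: 0.08333 × V_1 = 0.5  =>  V_1 = 6 V
I_R1 = (V_0 - V_1)/R1 = (15 - 6)/30 = 0.3 A
|I_R1| = 0.3 A

Final answer: |I_R1| = 0.3 A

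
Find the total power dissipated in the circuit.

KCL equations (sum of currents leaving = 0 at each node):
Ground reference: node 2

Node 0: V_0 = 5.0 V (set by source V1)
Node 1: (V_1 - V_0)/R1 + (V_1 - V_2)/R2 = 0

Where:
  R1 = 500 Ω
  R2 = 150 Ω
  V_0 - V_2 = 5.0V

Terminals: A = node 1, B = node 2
Nodal analysis, taking node 2 as the 0 V reference.
Source V1 fixes V_0 = 5 V.
KCL at each unknown node (sum of currents leaving = 0; resistances in Ω):
  Node 1: (V_1 - 5)/500 + (V_1 - 0)/150 = 0
Collecting terms: 0.008667 × V_1 = 0.01  =>  V_1 = 1.154 V
Power in each resistor, P = (ΔV)²/R:
  P_R1 = (5 - 1.154)²/500 = 0.02959 W
  P_R2 = (1.154 - 0)²/150 = 0.008876 W
P_total = P_R1 + P_R2 = 0.03846 W

Final answer: 0.03846 W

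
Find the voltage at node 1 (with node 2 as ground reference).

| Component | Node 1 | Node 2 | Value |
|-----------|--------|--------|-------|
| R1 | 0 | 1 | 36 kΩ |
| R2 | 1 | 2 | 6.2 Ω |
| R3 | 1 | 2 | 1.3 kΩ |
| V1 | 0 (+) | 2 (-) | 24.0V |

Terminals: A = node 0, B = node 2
Nodal analysis, taking node 2 as the 0 V reference.
Source V1 fixes V_0 = 24 V.
KCL at each unknown node (sum of currents leaving = 0; resistances in Ω):
  Node 1: (V_1 - 24)/36000 + (V_1 - 0)/6.2 + (V_1 - 0)/1300 = 0
Collecting terms: 0.1621 × V_1 = 0.0006667  =>  V_1 = 0.004113 V
The requested potential is V_1 = 0.004113 V.

Final answer: V_1 = 0.004113 V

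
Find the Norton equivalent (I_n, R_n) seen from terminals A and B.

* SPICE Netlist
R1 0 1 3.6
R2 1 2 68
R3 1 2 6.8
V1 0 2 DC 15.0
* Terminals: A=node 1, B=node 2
Find the Thévenin equivalent first; then I_n = V_th/R_th and R_n = R_th.
Step 1 — V_th is the open-circuit voltage V_A - V_B (nothing connected across the terminals).
Nodal analysis, taking node 2 as the 0 V reference.
Source V1 fixes V_0 = 15 V.
KCL at each unknown node (sum of currents leaving = 0; resistances in Ω):
  Node 1: (V_1 - 15)/3.6 + (V_1 - 0)/68 + (V_1 - 0)/6.8 = 0
Collecting terms: 0.4395 × V_1 = 4.167  =>  V_1 = 9.48 V
V_th = V_1 - V_2 = 9.48 - 0 = 9.48 V
Step 2 — R_th: zero the source — replace V1 by a short circuit (node 2 merges into node 0) — and find the resistance seen between A (node 1) and B (node 0).
Reduce the network between node 1 (A) and node 0 (B) by series/parallel combination:
  Rp1 = R1 ‖ R2 ‖ R3 (parallel, all between nodes 0 and 1) = 1/(1/3.6 + 1/68 + 1/6.8) = 2.275 Ω
R_th = 2.275 Ω
I_n = V_th/R_th = 9.48/2.275 = 4.167 A, and R_n = R_th = 2.275 Ω

Final answer: I_n = 4.167 A, R_n = 2.275 Ω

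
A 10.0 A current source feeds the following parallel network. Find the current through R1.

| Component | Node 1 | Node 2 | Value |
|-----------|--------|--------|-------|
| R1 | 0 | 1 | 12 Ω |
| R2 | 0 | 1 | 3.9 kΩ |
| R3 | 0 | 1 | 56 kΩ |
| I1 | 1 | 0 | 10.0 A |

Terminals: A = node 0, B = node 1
All resistors sit directly between nodes 0 and 1, so they are in parallel and share one voltage V; the full source current 10 A splits among them.
1/R_par = 1/12 + 1/3900 + 1/56000 = 0.08361 S  =>  R_par = 11.96 Ω
V = I × R_par = 10 × 11.96 = 119.6 V
I_R1 = V/R1 = 119.6/12 = 9.967 A

Final answer: 9.967 A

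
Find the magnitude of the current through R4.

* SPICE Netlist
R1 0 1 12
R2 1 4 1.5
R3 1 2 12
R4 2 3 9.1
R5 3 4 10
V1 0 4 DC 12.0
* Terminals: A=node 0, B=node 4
Nodal analysis, taking node 4 as the 0 V reference.
Source V1 fixes V_0 = 12 V.
KCL at each unknown node (sum of currents leaving = 0; resistances in Ω):
  Node 1: (V_1 - 12)/12 + (V_1 - 0)/1.5 + (V_1 - V_2)/12 = 0
  Node 2: (V_2 - V_1)/12 + (V_2 - V_3)/9.1 = 0
  Node 3: (V_3 - V_2)/9.1 + (V_3 - 0)/10 = 0
Collecting terms (coefficients in siemens):
  0.8333·V_1 - 0.08333·V_2 = 1
  0.1932·V_2 - 0.08333·V_1 - 0.1099·V_3 = 0
  0.2099·V_3 - 0.1099·V_2 = 0
Solving these 3 simultaneous equations (Gaussian elimination) gives:
  V_1 = 1.279 V, V_2 = 0.7852 V, V_3 = 0.4111 V
I_R4 = (V_2 - V_3)/R4 = (0.7852 - 0.4111)/9.1 = 0.04111 A
|I_R4| = 0.04111 A

Final answer: |I_R4| = 0.04111 A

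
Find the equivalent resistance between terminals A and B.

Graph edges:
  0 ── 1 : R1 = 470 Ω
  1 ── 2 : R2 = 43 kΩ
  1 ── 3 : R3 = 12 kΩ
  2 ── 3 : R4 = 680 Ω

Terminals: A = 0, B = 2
Reduce the network between node 0 (A) and node 2 (B) by series/parallel combination:
  Rs1 = R3 + R4 (series, joined only at node 3) = 12000 + 680 = 12680 Ω
  Rp1 = R2 ‖ Rs1 (parallel, both between nodes 1 and 2) = 1/(1/43000 + 1/12680) = 9792 Ω
  Rs2 = R1 + Rp1 (series, joined only at node 1) = 470 + 9792 = 10260 Ω
R_eq = 10.26 kΩ

Final answer: 10.26 kΩ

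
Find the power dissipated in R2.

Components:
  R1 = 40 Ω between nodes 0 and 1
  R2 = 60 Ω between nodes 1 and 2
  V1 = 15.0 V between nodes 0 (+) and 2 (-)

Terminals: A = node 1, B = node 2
Nodal analysis, taking node 2 as the 0 V reference.
Source V1 fixes V_0 = 15 V.
KCL at each unknown node (sum of currents leaving = 0; resistances in Ω):
  Node 1: (V_1 - 15)/40 + (V_1 - 0)/60 = 0
Collecting terms: 0.04167 × V_1 = 0.375  =>  V_1 = 9 V
I_R2 = (V_1 - V_2)/R2 = (9 - 0)/60 = 0.15 A
P_R2 = I_R2² × R2 = (0.15)² × 60 = 1.35 W

Final answer: 1.35 W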